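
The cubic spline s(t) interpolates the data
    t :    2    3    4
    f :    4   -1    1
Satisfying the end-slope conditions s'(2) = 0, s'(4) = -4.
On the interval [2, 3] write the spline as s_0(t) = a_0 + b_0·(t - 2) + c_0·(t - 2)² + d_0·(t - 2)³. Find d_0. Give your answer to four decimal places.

With M_i denoting the second derivative at x_i, h_i = 1, 1, and Δ_i = (y_(i+1) − y_i)/h_i = -5, 2:
  1·M_0 + 4·M_1 + 1·M_2 = 6(Δ_1 - Δ_0) = 42
Clamped end conditions give two more equations: 2h_0·M_0 + h_0·M_1 = 6(Δ_0 - s'(2)) = -30 and h_1·M_1 + 2h_1·M_2 = 6(s'(4) - Δ_1) = -36.
Solving the tridiagonal system: M_0 = -55/2, M_1 = 25, M_2 = -61/2.
On [2, 3], with s_0(t) = a_0 + b_0·(t - 2) + c_0·(t - 2)² + d_0·(t - 2)³: c_0 = M_0/2 = -55/4, d_0 = (M_1 - M_0)/(6h_0) = 35/4, b_0 = Δ_0 - h_0(2M_0 + M_1)/6 = 0.

8.7500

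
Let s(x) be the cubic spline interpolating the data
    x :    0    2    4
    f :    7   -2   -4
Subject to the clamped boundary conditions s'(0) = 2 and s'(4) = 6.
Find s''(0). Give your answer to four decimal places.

-11.3750

Put σ_i = s'' at the i-th knot. Here h = (2, 2) and Δ = (-9/2, -1), so the interior equations h_(i-1)·σ_(i-1) + 2(h_(i-1)+h_i)·σ_i + h_i·σ_(i+1) = 6(Δ_i − Δ_(i-1)) read
  2·σ_0 + 8·σ_1 + 2·σ_2 = 6(Δ_1 - Δ_0) = 21
Clamped end conditions give two more equations: 2h_0·σ_0 + h_0·σ_1 = 6(Δ_0 - s'(0)) = -39 and h_1·σ_1 + 2h_1·σ_2 = 6(s'(4) - Δ_1) = 42.
Solving the tridiagonal system: σ_0 = -91/8, σ_1 = 13/4, σ_2 = 71/8.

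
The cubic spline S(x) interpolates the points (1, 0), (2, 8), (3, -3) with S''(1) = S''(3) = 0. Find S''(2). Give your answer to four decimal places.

With m_i denoting the second derivative at x_i, h_i = 1, 1, and Δ_i = (y_(i+1) − y_i)/h_i = 8, -11:
  1·m_0 + 4·m_1 + 1·m_2 = 6(Δ_1 - Δ_0) = -114
Natural end conditions: m_0 = m_2 = 0.
Hence m_0 = 0, m_1 = -57/2, m_2 = 0.

-28.5000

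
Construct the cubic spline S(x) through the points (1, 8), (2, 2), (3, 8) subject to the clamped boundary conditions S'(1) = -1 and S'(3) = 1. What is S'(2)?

Let M_i = S''(x_i). Step sizes h_i = 1, 1; slopes of the chords Δ_i = (y_(i+1) - y_i)/h_i = -6, 6.
  1·M_0 + 4·M_1 + 1·M_2 = 6(Δ_1 - Δ_0) = 72
Clamped end conditions give two more equations: 2h_0·M_0 + h_0·M_1 = 6(Δ_0 - S'(1)) = -30 and h_1·M_1 + 2h_1·M_2 = 6(S'(3) - Δ_1) = -30.
Solving the tridiagonal system: M_0 = -32, M_1 = 34, M_2 = -32.
On [2, 3], S'(x) = b_1 + 2c_1·(x - 2) + 3d_1·(x - 2)² with b_1 = Δ_1 - h_1(2M_1 + M_2)/6 = 0, c_1 = M_1/2 = 17, d_1 = (M_2 - M_1)/(6h_1) = -11. So S'(2) = 0.

0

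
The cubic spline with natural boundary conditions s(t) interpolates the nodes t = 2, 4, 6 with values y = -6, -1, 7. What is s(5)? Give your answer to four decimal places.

2.7188

Let M_i = s''(x_i). Step sizes h_i = 2, 2; slopes of the chords Δ_i = (y_(i+1) - y_i)/h_i = 5/2, 4.
  2·M_0 + 8·M_1 + 2·M_2 = 6(Δ_1 - Δ_0) = 9
Natural end conditions: M_0 = M_2 = 0.
Solving the tridiagonal system: M_0 = 0, M_1 = 9/8, M_2 = 0.
On [4, 6], s(t) = -1 + 13/4·(t - 4) + 9/16·(t - 4)² - 3/32·(t - 4)³.
With (t - 4) = 1: s(5) = 87/32.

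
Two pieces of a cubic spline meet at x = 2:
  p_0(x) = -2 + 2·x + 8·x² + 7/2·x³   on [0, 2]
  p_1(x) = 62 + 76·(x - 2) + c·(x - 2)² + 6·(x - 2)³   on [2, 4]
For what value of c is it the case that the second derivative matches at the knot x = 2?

29

p_0''(x) = 16 + 21·x, so p_0''(2) = 58. On the right, p_1''(2) = 2c, so c = 29.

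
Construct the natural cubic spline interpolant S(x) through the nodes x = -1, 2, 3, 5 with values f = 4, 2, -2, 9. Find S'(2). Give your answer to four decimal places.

Write M_i for S''(x_i). With h_i = 3, 1, 2 and divided differences Δ_i = -2/3, -4, 11/2, the continuity of S' gives the tridiagonal system
  3·M_0 + 8·M_1 + 1·M_2 = 6(Δ_1 - Δ_0) = -20
  1·M_1 + 6·M_2 + 2·M_3 = 6(Δ_2 - Δ_1) = 57
Natural end conditions: M_0 = M_3 = 0.
Hence M_0 = 0, M_1 = -177/47, M_2 = 476/47, M_3 = 0.
On [2, 3], S'(x) = b_1 + 2c_1·(x - 2) + 3d_1·(x - 2)² with b_1 = Δ_1 - h_1(2M_1 + M_2)/6 = -625/141, c_1 = M_1/2 = -177/94, d_1 = (M_2 - M_1)/(6h_1) = 653/282. So S'(2) = -625/141.

-4.4326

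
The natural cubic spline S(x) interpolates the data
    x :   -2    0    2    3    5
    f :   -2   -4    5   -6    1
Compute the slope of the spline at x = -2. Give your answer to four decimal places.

-4.1836

Write M_i for S''(x_i). With h_i = 2, 2, 1, 2 and divided differences Δ_i = -1, 9/2, -11, 7/2, the continuity of S' gives the tridiagonal system
  2·M_0 + 8·M_1 + 2·M_2 = 6(Δ_1 - Δ_0) = 33
  2·M_1 + 6·M_2 + 1·M_3 = 6(Δ_2 - Δ_1) = -93
  1·M_2 + 6·M_3 + 2·M_4 = 6(Δ_3 - Δ_2) = 87
Natural end conditions: M_0 = M_4 = 0.
Forward elimination and back-substitution give M_0 = 0, M_1 = 2445/256, M_2 = -1389/64, M_3 = 2319/128, M_4 = 0.
On [-2, 0], S'(x) = b_0 + 2c_0·(x + 2) + 3d_0·(x + 2)² with b_0 = Δ_0 - h_0(2M_0 + M_1)/6 = -1071/256, c_0 = M_0/2 = 0, d_0 = (M_1 - M_0)/(6h_0) = 815/1024. So S'(-2) = -1071/256.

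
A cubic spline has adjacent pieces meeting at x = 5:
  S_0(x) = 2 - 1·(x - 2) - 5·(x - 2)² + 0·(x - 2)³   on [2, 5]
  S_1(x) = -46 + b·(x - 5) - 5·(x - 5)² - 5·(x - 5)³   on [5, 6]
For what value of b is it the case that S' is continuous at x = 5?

S_0'(x) = -1 - 10·(x - 2) + 0·(x - 2)², so S_0'(5) = -31. On the right, S_1'(5) = b, so b = -31.

-31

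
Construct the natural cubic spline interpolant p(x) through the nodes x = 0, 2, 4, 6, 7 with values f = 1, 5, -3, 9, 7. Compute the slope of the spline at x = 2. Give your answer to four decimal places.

With m_i denoting the second derivative at x_i, h_i = 2, 2, 2, 1, and Δ_i = (y_(i+1) − y_i)/h_i = 2, -4, 6, -2:
  2·m_0 + 8·m_1 + 2·m_2 = 6(Δ_1 - Δ_0) = -36
  2·m_1 + 8·m_2 + 2·m_3 = 6(Δ_2 - Δ_1) = 60
  2·m_2 + 6·m_3 + 1·m_4 = 6(Δ_3 - Δ_2) = -48
Natural end conditions: m_0 = m_4 = 0.
Hence m_0 = 0, m_1 = -312/41, m_2 = 510/41, m_3 = -498/41, m_4 = 0.
On [2, 4], p'(x) = b_1 + 2c_1·(x - 2) + 3d_1·(x - 2)² with b_1 = Δ_1 - h_1(2m_1 + m_2)/6 = -126/41, c_1 = m_1/2 = -156/41, d_1 = (m_2 - m_1)/(6h_1) = 137/82. So p'(2) = -126/41.

-3.0732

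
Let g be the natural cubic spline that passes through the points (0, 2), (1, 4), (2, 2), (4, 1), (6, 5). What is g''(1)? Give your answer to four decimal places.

-6.5357

Put M_i = g'' at the i-th knot. Here h = (1, 1, 2, 2) and Δ = (2, -2, -1/2, 2), so the interior equations h_(i-1)·M_(i-1) + 2(h_(i-1)+h_i)·M_i + h_i·M_(i+1) = 6(Δ_i − Δ_(i-1)) read
  1·M_0 + 4·M_1 + 1·M_2 = 6(Δ_1 - Δ_0) = -24
  1·M_1 + 6·M_2 + 2·M_3 = 6(Δ_2 - Δ_1) = 9
  2·M_2 + 8·M_3 + 2·M_4 = 6(Δ_3 - Δ_2) = 15
Natural end conditions: M_0 = M_4 = 0.
Hence M_0 = 0, M_1 = -183/28, M_2 = 15/7, M_3 = 75/56, M_4 = 0.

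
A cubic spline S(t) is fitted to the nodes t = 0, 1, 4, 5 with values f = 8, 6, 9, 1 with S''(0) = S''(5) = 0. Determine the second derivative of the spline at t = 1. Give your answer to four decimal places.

Put M_i = S'' at the i-th knot. Here h = (1, 3, 1) and Δ = (-2, 1, -8), so the interior equations h_(i-1)·M_(i-1) + 2(h_(i-1)+h_i)·M_i + h_i·M_(i+1) = 6(Δ_i − Δ_(i-1)) read
  1·M_0 + 8·M_1 + 3·M_2 = 6(Δ_1 - Δ_0) = 18
  3·M_1 + 8·M_2 + 1·M_3 = 6(Δ_2 - Δ_1) = -54
Natural end conditions: M_0 = M_3 = 0.
Forward elimination and back-substitution give M_0 = 0, M_1 = 306/55, M_2 = -486/55, M_3 = 0.

5.5636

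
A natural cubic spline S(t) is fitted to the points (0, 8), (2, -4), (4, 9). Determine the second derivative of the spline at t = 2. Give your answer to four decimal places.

Put M_i = S'' at the i-th knot. Here h = (2, 2) and Δ = (-6, 13/2), so the interior equations h_(i-1)·M_(i-1) + 2(h_(i-1)+h_i)·M_i + h_i·M_(i+1) = 6(Δ_i − Δ_(i-1)) read
  2·M_0 + 8·M_1 + 2·M_2 = 6(Δ_1 - Δ_0) = 75
Natural end conditions: M_0 = M_2 = 0.
Solving the tridiagonal system: M_0 = 0, M_1 = 75/8, M_2 = 0.

9.3750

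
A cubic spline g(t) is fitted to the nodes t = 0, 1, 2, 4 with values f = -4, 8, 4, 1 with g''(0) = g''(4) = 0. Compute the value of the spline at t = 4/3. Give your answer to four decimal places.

Write M_i for g''(x_i). With h_i = 1, 1, 2 and divided differences Δ_i = 12, -4, -3/2, the continuity of g' gives the tridiagonal system
  1·M_0 + 4·M_1 + 1·M_2 = 6(Δ_1 - Δ_0) = -96
  1·M_1 + 6·M_2 + 2·M_3 = 6(Δ_2 - Δ_1) = 15
Natural end conditions: M_0 = M_3 = 0.
Solving: M_0 = 0, M_1 = -591/23, M_2 = 156/23, M_3 = 0.
On [1, 2], g(t) = 8 + 79/23·(t - 1) - 591/46·(t - 1)² + 249/46·(t - 1)³.
With (t - 1) = 1/3: g(4/3) = 1639/207.

7.9179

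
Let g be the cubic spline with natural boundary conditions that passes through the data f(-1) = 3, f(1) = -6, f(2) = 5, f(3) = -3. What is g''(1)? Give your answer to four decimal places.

21.1304

Put M_i = g'' at the i-th knot. Here h = (2, 1, 1) and Δ = (-9/2, 11, -8), so the interior equations h_(i-1)·M_(i-1) + 2(h_(i-1)+h_i)·M_i + h_i·M_(i+1) = 6(Δ_i − Δ_(i-1)) read
  2·M_0 + 6·M_1 + 1·M_2 = 6(Δ_1 - Δ_0) = 93
  1·M_1 + 4·M_2 + 1·M_3 = 6(Δ_2 - Δ_1) = -114
Natural end conditions: M_0 = M_3 = 0.
Solving the tridiagonal system: M_0 = 0, M_1 = 486/23, M_2 = -777/23, M_3 = 0.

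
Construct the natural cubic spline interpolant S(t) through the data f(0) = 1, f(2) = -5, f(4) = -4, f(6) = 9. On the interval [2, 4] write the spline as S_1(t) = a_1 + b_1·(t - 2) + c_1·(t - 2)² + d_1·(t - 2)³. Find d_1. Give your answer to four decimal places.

With m_i denoting the second derivative at x_i, h_i = 2, 2, 2, and Δ_i = (y_(i+1) − y_i)/h_i = -3, 1/2, 13/2:
  2·m_0 + 8·m_1 + 2·m_2 = 6(Δ_1 - Δ_0) = 21
  2·m_1 + 8·m_2 + 2·m_3 = 6(Δ_2 - Δ_1) = 36
Natural end conditions: m_0 = m_3 = 0.
Solving: m_0 = 0, m_1 = 8/5, m_2 = 41/10, m_3 = 0.
On [2, 4], with S_1(t) = a_1 + b_1·(t - 2) + c_1·(t - 2)² + d_1·(t - 2)³: c_1 = m_1/2 = 4/5, d_1 = (m_2 - m_1)/(6h_1) = 5/24, b_1 = Δ_1 - h_1(2m_1 + m_2)/6 = -29/15.

0.2083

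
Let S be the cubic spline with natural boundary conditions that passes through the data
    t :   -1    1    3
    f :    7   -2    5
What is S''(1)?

6

Put σ_i = S'' at the i-th knot. Here h = (2, 2) and Δ = (-9/2, 7/2), so the interior equations h_(i-1)·σ_(i-1) + 2(h_(i-1)+h_i)·σ_i + h_i·σ_(i+1) = 6(Δ_i − Δ_(i-1)) read
  2·σ_0 + 8·σ_1 + 2·σ_2 = 6(Δ_1 - Δ_0) = 48
Natural end conditions: σ_0 = σ_2 = 0.
Solving the tridiagonal system: σ_0 = 0, σ_1 = 6, σ_2 = 0.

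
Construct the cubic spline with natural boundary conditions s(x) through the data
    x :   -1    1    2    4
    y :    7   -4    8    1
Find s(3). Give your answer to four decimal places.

Write M_i for s''(x_i). With h_i = 2, 1, 2 and divided differences Δ_i = -11/2, 12, -7/2, the continuity of s' gives the tridiagonal system
  2·M_0 + 6·M_1 + 1·M_2 = 6(Δ_1 - Δ_0) = 105
  1·M_1 + 6·M_2 + 2·M_3 = 6(Δ_2 - Δ_1) = -93
Natural end conditions: M_0 = M_3 = 0.
Forward elimination and back-substitution give M_0 = 0, M_1 = 723/35, M_2 = -663/35, M_3 = 0.
On [2, 4], s(x) = 8 + 639/70·(x - 2) - 663/70·(x - 2)² + 221/140·(x - 2)³.
With (x - 2) = 1: s(3) = 1293/140.

9.2357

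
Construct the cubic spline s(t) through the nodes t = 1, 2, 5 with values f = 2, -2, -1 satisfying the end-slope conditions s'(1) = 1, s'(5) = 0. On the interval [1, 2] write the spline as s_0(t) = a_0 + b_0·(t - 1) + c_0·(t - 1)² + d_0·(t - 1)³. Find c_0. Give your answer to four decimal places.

Let M_i = s''(x_i). Step sizes h_i = 1, 3; slopes of the chords Δ_i = (y_(i+1) - y_i)/h_i = -4, 1/3.
  1·M_0 + 8·M_1 + 3·M_2 = 6(Δ_1 - Δ_0) = 26
Clamped end conditions give two more equations: 2h_0·M_0 + h_0·M_1 = 6(Δ_0 - s'(1)) = -30 and h_1·M_1 + 2h_1·M_2 = 6(s'(5) - Δ_1) = -2.
Hence M_0 = -37/2, M_1 = 7, M_2 = -23/6.
On [1, 2], with s_0(t) = a_0 + b_0·(t - 1) + c_0·(t - 1)² + d_0·(t - 1)³: c_0 = M_0/2 = -37/4, d_0 = (M_1 - M_0)/(6h_0) = 17/4, b_0 = Δ_0 - h_0(2M_0 + M_1)/6 = 1.

-9.2500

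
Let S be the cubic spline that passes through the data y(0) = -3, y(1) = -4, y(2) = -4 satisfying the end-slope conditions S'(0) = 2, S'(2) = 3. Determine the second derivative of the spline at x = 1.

Put m_i = S'' at the i-th knot. Here h = (1, 1) and Δ = (-1, 0), so the interior equations h_(i-1)·m_(i-1) + 2(h_(i-1)+h_i)·m_i + h_i·m_(i+1) = 6(Δ_i − Δ_(i-1)) read
  1·m_0 + 4·m_1 + 1·m_2 = 6(Δ_1 - Δ_0) = 6
Clamped end conditions give two more equations: 2h_0·m_0 + h_0·m_1 = 6(Δ_0 - S'(0)) = -18 and h_1·m_1 + 2h_1·m_2 = 6(S'(2) - Δ_1) = 18.
Solving the tridiagonal system: m_0 = -10, m_1 = 2, m_2 = 8.

2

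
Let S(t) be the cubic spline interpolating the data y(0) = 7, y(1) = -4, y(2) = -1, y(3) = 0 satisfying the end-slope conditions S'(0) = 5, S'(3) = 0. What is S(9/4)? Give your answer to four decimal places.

Write m_i for S''(x_i). With h_i = 1, 1, 1 and divided differences Δ_i = -11, 3, 1, the continuity of S' gives the tridiagonal system
  1·m_0 + 4·m_1 + 1·m_2 = 6(Δ_1 - Δ_0) = 84
  1·m_1 + 4·m_2 + 1·m_3 = 6(Δ_2 - Δ_1) = -12
Clamped end conditions give two more equations: 2h_0·m_0 + h_0·m_1 = 6(Δ_0 - S'(0)) = -96 and h_2·m_2 + 2h_2·m_3 = 6(S'(3) - Δ_2) = -6.
Hence m_0 = -1034/15, m_1 = 628/15, m_2 = -218/15, m_3 = 64/15.
On [2, 3], S(t) = -1 + 77/15·(t - 2) - 109/15·(t - 2)² + 47/15·(t - 2)³.
With (t - 2) = 1/4: S(9/4) = -39/320.

-0.1219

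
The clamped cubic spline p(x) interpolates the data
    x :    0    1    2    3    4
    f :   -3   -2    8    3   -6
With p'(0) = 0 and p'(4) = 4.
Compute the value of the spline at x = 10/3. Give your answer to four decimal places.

-1.5265

Let m_i = p''(x_i). Step sizes h_i = 1, 1, 1, 1; slopes of the chords Δ_i = (y_(i+1) - y_i)/h_i = 1, 10, -5, -9.
  1·m_0 + 4·m_1 + 1·m_2 = 6(Δ_1 - Δ_0) = 54
  1·m_1 + 4·m_2 + 1·m_3 = 6(Δ_2 - Δ_1) = -90
  1·m_2 + 4·m_3 + 1·m_4 = 6(Δ_3 - Δ_2) = -24
Clamped end conditions give two more equations: 2h_0·m_0 + h_0·m_1 = 6(Δ_0 - p'(0)) = 6 and h_3·m_3 + 2h_3·m_4 = 6(p'(4) - Δ_3) = 78.
Solving the tridiagonal system: m_0 = -221/28, m_1 = 305/14, m_2 = -101/4, m_3 = -151/14, m_4 = 1243/28.
On [3, 4], p(x) = 3 - 717/56·(x - 3) - 151/28·(x - 3)² + 515/56·(x - 3)³.
With (x - 3) = 1/3: p(10/3) = -577/378.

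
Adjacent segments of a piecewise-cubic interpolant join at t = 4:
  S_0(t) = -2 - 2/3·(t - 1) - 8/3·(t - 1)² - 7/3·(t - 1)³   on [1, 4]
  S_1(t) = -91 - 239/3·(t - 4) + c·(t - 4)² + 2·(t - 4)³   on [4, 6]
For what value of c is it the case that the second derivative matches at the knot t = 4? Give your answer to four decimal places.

-23.6667

S_0''(t) = -16/3 - 14·(t - 1), so S_0''(4) = -142/3. On the right, S_1''(4) = 2c, so c = -71/3.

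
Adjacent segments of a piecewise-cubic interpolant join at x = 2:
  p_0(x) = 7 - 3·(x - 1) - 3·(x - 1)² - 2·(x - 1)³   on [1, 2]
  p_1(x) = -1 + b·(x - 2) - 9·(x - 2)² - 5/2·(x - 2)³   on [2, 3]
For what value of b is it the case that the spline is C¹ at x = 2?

p_0'(x) = -3 - 6·(x - 1) - 6·(x - 1)², so p_0'(2) = -15. On the right, p_1'(2) = b, so b = -15.

-15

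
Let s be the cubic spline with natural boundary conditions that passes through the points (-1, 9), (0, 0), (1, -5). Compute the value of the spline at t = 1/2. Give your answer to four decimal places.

Put m_i = s'' at the i-th knot. Here h = (1, 1) and Δ = (-9, -5), so the interior equations h_(i-1)·m_(i-1) + 2(h_(i-1)+h_i)·m_i + h_i·m_(i+1) = 6(Δ_i − Δ_(i-1)) read
  1·m_0 + 4·m_1 + 1·m_2 = 6(Δ_1 - Δ_0) = 24
Natural end conditions: m_0 = m_2 = 0.
Hence m_0 = 0, m_1 = 6, m_2 = 0.
On [0, 1], s(t) = 0 - 7·t + 3·t² - 1·t³.
With t = 1/2: s(1/2) = -23/8.

-2.8750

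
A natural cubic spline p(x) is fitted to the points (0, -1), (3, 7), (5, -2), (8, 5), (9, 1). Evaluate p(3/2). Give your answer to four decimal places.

6.2663

With M_i denoting the second derivative at x_i, h_i = 3, 2, 3, 1, and Δ_i = (y_(i+1) − y_i)/h_i = 8/3, -9/2, 7/3, -4:
  3·M_0 + 10·M_1 + 2·M_2 = 6(Δ_1 - Δ_0) = -43
  2·M_1 + 10·M_2 + 3·M_3 = 6(Δ_2 - Δ_1) = 41
  3·M_2 + 8·M_3 + 1·M_4 = 6(Δ_3 - Δ_2) = -38
Natural end conditions: M_0 = M_4 = 0.
Hence M_0 = 0, M_1 = -3937/678, M_2 = 2554/339, M_3 = -856/113, M_4 = 0.
On [0, 3], p(x) = -1 + 7553/1356·x + 0·x² - 3937/12204·x³.
With x = 3/2: p(3/2) = 22659/3616.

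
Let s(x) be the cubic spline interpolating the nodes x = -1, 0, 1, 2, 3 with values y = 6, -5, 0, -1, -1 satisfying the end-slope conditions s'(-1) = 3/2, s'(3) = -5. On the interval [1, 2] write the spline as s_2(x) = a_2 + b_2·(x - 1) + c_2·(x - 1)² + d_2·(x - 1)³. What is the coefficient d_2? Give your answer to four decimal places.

6.0089

With M_i denoting the second derivative at x_i, h_i = 1, 1, 1, 1, and Δ_i = (y_(i+1) − y_i)/h_i = -11, 5, -1, 0:
  1·M_0 + 4·M_1 + 1·M_2 = 6(Δ_1 - Δ_0) = 96
  1·M_1 + 4·M_2 + 1·M_3 = 6(Δ_2 - Δ_1) = -36
  1·M_2 + 4·M_3 + 1·M_4 = 6(Δ_3 - Δ_2) = 6
Clamped end conditions give two more equations: 2h_0·M_0 + h_0·M_1 = 6(Δ_0 - s'(-1)) = -75 and h_3·M_3 + 2h_3·M_4 = 6(s'(3) - Δ_3) = -30.
Hence M_0 = -3355/56, M_1 = 1255/28, M_2 = -187/8, M_3 = 355/28, M_4 = -1195/56.
On [1, 2], with s_2(x) = a_2 + b_2·(x - 1) + c_2·(x - 1)² + d_2·(x - 1)³: c_2 = M_2/2 = -187/16, d_2 = (M_3 - M_2)/(6h_2) = 673/112, b_2 = Δ_2 - h_2(2M_2 + M_3)/6 = 131/28.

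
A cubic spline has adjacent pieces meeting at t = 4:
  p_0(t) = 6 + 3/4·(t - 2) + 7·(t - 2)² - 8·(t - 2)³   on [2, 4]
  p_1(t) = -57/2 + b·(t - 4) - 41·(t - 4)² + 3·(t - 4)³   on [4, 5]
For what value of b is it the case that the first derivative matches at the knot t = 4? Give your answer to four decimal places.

-67.2500

p_0'(t) = 3/4 + 14·(t - 2) - 24·(t - 2)², so p_0'(4) = -269/4. On the right, p_1'(4) = b, so b = -269/4.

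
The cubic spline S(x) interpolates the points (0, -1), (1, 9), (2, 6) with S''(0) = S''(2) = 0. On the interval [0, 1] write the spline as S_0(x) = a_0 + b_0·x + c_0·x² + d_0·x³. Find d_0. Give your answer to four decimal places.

-3.2500

With M_i denoting the second derivative at x_i, h_i = 1, 1, and Δ_i = (y_(i+1) − y_i)/h_i = 10, -3:
  1·M_0 + 4·M_1 + 1·M_2 = 6(Δ_1 - Δ_0) = -78
Natural end conditions: M_0 = M_2 = 0.
Forward elimination and back-substitution give M_0 = 0, M_1 = -39/2, M_2 = 0.
On [0, 1], with S_0(x) = a_0 + b_0·x + c_0·x² + d_0·x³: c_0 = M_0/2 = 0, d_0 = (M_1 - M_0)/(6h_0) = -13/4, b_0 = Δ_0 - h_0(2M_0 + M_1)/6 = 53/4.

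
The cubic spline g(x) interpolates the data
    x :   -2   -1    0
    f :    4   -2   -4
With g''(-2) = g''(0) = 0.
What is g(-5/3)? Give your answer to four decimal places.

1.7037

With σ_i denoting the second derivative at x_i, h_i = 1, 1, and Δ_i = (y_(i+1) − y_i)/h_i = -6, -2:
  1·σ_0 + 4·σ_1 + 1·σ_2 = 6(Δ_1 - Δ_0) = 24
Natural end conditions: σ_0 = σ_2 = 0.
Hence σ_0 = 0, σ_1 = 6, σ_2 = 0.
On [-2, -1], g(x) = 4 - 7·(x + 2) + 0·(x + 2)² + 1·(x + 2)³.
With (x + 2) = 1/3: g(-5/3) = 46/27.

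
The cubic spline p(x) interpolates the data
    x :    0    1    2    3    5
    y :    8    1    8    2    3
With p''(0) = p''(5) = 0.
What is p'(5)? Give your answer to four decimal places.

4.3023

Let M_i = p''(x_i). Step sizes h_i = 1, 1, 1, 2; slopes of the chords Δ_i = (y_(i+1) - y_i)/h_i = -7, 7, -6, 1/2.
  1·M_0 + 4·M_1 + 1·M_2 = 6(Δ_1 - Δ_0) = 84
  1·M_1 + 4·M_2 + 1·M_3 = 6(Δ_2 - Δ_1) = -78
  1·M_2 + 6·M_3 + 2·M_4 = 6(Δ_3 - Δ_2) = 39
Natural end conditions: M_0 = M_4 = 0.
Forward elimination and back-substitution give M_0 = 0, M_1 = 2439/86, M_2 = -1266/43, M_3 = 981/86, M_4 = 0.
On [3, 5], p'(x) = b_3 + 2c_3·(x - 3) + 3d_3·(x - 3)² with b_3 = Δ_3 - h_3(2M_3 + M_4)/6 = -611/86, c_3 = M_3/2 = 981/172, d_3 = (M_4 - M_3)/(6h_3) = -327/344. So p'(5) = 185/43.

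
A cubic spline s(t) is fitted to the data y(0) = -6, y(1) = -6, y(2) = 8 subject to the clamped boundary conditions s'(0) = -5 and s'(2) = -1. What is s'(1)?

12

Write σ_i for s''(x_i). With h_i = 1, 1 and divided differences Δ_i = 0, 14, the continuity of s' gives the tridiagonal system
  1·σ_0 + 4·σ_1 + 1·σ_2 = 6(Δ_1 - Δ_0) = 84
Clamped end conditions give two more equations: 2h_0·σ_0 + h_0·σ_1 = 6(Δ_0 - s'(0)) = 30 and h_1·σ_1 + 2h_1·σ_2 = 6(s'(2) - Δ_1) = -90.
Solving the tridiagonal system: σ_0 = -4, σ_1 = 38, σ_2 = -64.
On [1, 2], s'(t) = b_1 + 2c_1·(t - 1) + 3d_1·(t - 1)² with b_1 = Δ_1 - h_1(2σ_1 + σ_2)/6 = 12, c_1 = σ_1/2 = 19, d_1 = (σ_2 - σ_1)/(6h_1) = -17. So s'(1) = 12.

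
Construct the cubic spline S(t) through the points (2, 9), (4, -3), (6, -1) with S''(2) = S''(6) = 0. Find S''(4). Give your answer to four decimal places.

Put M_i = S'' at the i-th knot. Here h = (2, 2) and Δ = (-6, 1), so the interior equations h_(i-1)·M_(i-1) + 2(h_(i-1)+h_i)·M_i + h_i·M_(i+1) = 6(Δ_i − Δ_(i-1)) read
  2·M_0 + 8·M_1 + 2·M_2 = 6(Δ_1 - Δ_0) = 42
Natural end conditions: M_0 = M_2 = 0.
Solving the tridiagonal system: M_0 = 0, M_1 = 21/4, M_2 = 0.

5.2500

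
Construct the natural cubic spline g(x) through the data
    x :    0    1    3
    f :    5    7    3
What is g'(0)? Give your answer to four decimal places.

Let M_i = g''(x_i). Step sizes h_i = 1, 2; slopes of the chords Δ_i = (y_(i+1) - y_i)/h_i = 2, -2.
  1·M_0 + 6·M_1 + 2·M_2 = 6(Δ_1 - Δ_0) = -24
Natural end conditions: M_0 = M_2 = 0.
Solving the tridiagonal system: M_0 = 0, M_1 = -4, M_2 = 0.
On [0, 1], g'(x) = b_0 + 2c_0·x + 3d_0·x² with b_0 = Δ_0 - h_0(2M_0 + M_1)/6 = 8/3, c_0 = M_0/2 = 0, d_0 = (M_1 - M_0)/(6h_0) = -2/3. So g'(0) = 8/3.

2.6667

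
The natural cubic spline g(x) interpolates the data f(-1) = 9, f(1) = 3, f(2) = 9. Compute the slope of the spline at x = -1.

-6

Put m_i = g'' at the i-th knot. Here h = (2, 1) and Δ = (-3, 6), so the interior equations h_(i-1)·m_(i-1) + 2(h_(i-1)+h_i)·m_i + h_i·m_(i+1) = 6(Δ_i − Δ_(i-1)) read
  2·m_0 + 6·m_1 + 1·m_2 = 6(Δ_1 - Δ_0) = 54
Natural end conditions: m_0 = m_2 = 0.
Solving: m_0 = 0, m_1 = 9, m_2 = 0.
On [-1, 1], g'(x) = b_0 + 2c_0·(x + 1) + 3d_0·(x + 1)² with b_0 = Δ_0 - h_0(2m_0 + m_1)/6 = -6, c_0 = m_0/2 = 0, d_0 = (m_1 - m_0)/(6h_0) = 3/4. So g'(-1) = -6.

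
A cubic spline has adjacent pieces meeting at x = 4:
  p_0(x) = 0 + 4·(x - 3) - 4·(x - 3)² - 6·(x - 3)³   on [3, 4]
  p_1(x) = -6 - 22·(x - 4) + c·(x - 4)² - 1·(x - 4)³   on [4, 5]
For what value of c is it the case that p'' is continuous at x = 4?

p_0''(x) = -8 - 36·(x - 3), so p_0''(4) = -44. On the right, p_1''(4) = 2c, so c = -22.

-22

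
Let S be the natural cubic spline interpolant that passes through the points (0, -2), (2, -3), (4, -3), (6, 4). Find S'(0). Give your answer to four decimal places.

-0.4000

Put M_i = S'' at the i-th knot. Here h = (2, 2, 2) and Δ = (-1/2, 0, 7/2), so the interior equations h_(i-1)·M_(i-1) + 2(h_(i-1)+h_i)·M_i + h_i·M_(i+1) = 6(Δ_i − Δ_(i-1)) read
  2·M_0 + 8·M_1 + 2·M_2 = 6(Δ_1 - Δ_0) = 3
  2·M_1 + 8·M_2 + 2·M_3 = 6(Δ_2 - Δ_1) = 21
Natural end conditions: M_0 = M_3 = 0.
Solving: M_0 = 0, M_1 = -3/10, M_2 = 27/10, M_3 = 0.
On [0, 2], S'(x) = b_0 + 2c_0·x + 3d_0·x² with b_0 = Δ_0 - h_0(2M_0 + M_1)/6 = -2/5, c_0 = M_0/2 = 0, d_0 = (M_1 - M_0)/(6h_0) = -1/40. So S'(0) = -2/5.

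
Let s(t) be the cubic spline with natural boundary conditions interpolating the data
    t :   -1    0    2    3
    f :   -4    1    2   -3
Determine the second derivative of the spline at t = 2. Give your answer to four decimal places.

-4.5000

Write m_i for s''(x_i). With h_i = 1, 2, 1 and divided differences Δ_i = 5, 1/2, -5, the continuity of s' gives the tridiagonal system
  1·m_0 + 6·m_1 + 2·m_2 = 6(Δ_1 - Δ_0) = -27
  2·m_1 + 6·m_2 + 1·m_3 = 6(Δ_2 - Δ_1) = -33
Natural end conditions: m_0 = m_3 = 0.
Solving the tridiagonal system: m_0 = 0, m_1 = -3, m_2 = -9/2, m_3 = 0.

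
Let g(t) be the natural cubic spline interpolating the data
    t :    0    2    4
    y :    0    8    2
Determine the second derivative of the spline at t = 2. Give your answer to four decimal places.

Put σ_i = g'' at the i-th knot. Here h = (2, 2) and Δ = (4, -3), so the interior equations h_(i-1)·σ_(i-1) + 2(h_(i-1)+h_i)·σ_i + h_i·σ_(i+1) = 6(Δ_i − Δ_(i-1)) read
  2·σ_0 + 8·σ_1 + 2·σ_2 = 6(Δ_1 - Δ_0) = -42
Natural end conditions: σ_0 = σ_2 = 0.
Solving the tridiagonal system: σ_0 = 0, σ_1 = -21/4, σ_2 = 0.

-5.2500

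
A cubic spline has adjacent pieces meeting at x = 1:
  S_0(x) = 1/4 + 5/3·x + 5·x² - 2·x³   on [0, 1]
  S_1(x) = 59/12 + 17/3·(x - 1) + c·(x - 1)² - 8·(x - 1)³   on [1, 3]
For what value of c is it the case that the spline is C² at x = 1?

S_0''(x) = 10 - 12·x, so S_0''(1) = -2. On the right, S_1''(1) = 2c, so c = -1.

-1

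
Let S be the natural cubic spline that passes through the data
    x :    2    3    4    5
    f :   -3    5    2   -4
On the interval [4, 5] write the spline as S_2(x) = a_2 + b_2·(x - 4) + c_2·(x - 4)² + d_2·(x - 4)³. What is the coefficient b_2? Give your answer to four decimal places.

-5.8667

With m_i denoting the second derivative at x_i, h_i = 1, 1, 1, and Δ_i = (y_(i+1) − y_i)/h_i = 8, -3, -6:
  1·m_0 + 4·m_1 + 1·m_2 = 6(Δ_1 - Δ_0) = -66
  1·m_1 + 4·m_2 + 1·m_3 = 6(Δ_2 - Δ_1) = -18
Natural end conditions: m_0 = m_3 = 0.
Solving the tridiagonal system: m_0 = 0, m_1 = -82/5, m_2 = -2/5, m_3 = 0.
On [4, 5], with S_2(x) = a_2 + b_2·(x - 4) + c_2·(x - 4)² + d_2·(x - 4)³: c_2 = m_2/2 = -1/5, d_2 = (m_3 - m_2)/(6h_2) = 1/15, b_2 = Δ_2 - h_2(2m_2 + m_3)/6 = -88/15.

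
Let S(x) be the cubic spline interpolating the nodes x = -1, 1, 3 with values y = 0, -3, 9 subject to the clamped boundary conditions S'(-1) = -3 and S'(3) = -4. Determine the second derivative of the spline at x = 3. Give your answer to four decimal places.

With M_i denoting the second derivative at x_i, h_i = 2, 2, and Δ_i = (y_(i+1) − y_i)/h_i = -3/2, 6:
  2·M_0 + 8·M_1 + 2·M_2 = 6(Δ_1 - Δ_0) = 45
Clamped end conditions give two more equations: 2h_0·M_0 + h_0·M_1 = 6(Δ_0 - S'(-1)) = 9 and h_1·M_1 + 2h_1·M_2 = 6(S'(3) - Δ_1) = -60.
Forward elimination and back-substitution give M_0 = -29/8, M_1 = 47/4, M_2 = -167/8.

-20.8750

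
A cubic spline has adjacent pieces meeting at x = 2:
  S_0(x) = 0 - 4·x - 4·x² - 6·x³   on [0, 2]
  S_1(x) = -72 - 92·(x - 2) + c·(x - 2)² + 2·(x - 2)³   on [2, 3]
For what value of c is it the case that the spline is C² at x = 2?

S_0''(x) = -8 - 36·x, so S_0''(2) = -80. On the right, S_1''(2) = 2c, so c = -40.

-40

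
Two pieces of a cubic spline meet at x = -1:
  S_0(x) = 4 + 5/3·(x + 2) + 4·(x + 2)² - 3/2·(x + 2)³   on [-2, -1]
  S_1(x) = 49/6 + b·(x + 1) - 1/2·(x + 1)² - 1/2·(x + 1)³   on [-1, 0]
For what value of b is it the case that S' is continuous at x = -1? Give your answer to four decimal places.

5.1667

S_0'(x) = 5/3 + 8·(x + 2) - 9/2·(x + 2)², so S_0'(-1) = 31/6. On the right, S_1'(-1) = b, so b = 31/6.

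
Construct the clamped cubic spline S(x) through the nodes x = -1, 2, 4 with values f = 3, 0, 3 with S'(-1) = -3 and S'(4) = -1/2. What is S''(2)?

With M_i denoting the second derivative at x_i, h_i = 3, 2, and Δ_i = (y_(i+1) − y_i)/h_i = -1, 3/2:
  3·M_0 + 10·M_1 + 2·M_2 = 6(Δ_1 - Δ_0) = 15
Clamped end conditions give two more equations: 2h_0·M_0 + h_0·M_1 = 6(Δ_0 - S'(-1)) = 12 and h_1·M_1 + 2h_1·M_2 = 6(S'(4) - Δ_1) = -12.
Hence M_0 = 1, M_1 = 2, M_2 = -4.

2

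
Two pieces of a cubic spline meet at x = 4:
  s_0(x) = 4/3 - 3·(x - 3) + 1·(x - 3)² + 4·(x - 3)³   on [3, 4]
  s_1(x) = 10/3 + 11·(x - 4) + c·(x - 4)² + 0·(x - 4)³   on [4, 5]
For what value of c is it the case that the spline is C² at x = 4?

s_0''(x) = 2 + 24·(x - 3), so s_0''(4) = 26. On the right, s_1''(4) = 2c, so c = 13.

13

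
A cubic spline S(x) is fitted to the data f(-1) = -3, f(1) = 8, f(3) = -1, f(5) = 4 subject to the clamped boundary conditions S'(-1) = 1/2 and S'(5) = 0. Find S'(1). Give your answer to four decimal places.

1.0667

Let σ_i = S''(x_i). Step sizes h_i = 2, 2, 2; slopes of the chords Δ_i = (y_(i+1) - y_i)/h_i = 11/2, -9/2, 5/2.
  2·σ_0 + 8·σ_1 + 2·σ_2 = 6(Δ_1 - Δ_0) = -60
  2·σ_1 + 8·σ_2 + 2·σ_3 = 6(Δ_2 - Δ_1) = 42
Clamped end conditions give two more equations: 2h_0·σ_0 + h_0·σ_1 = 6(Δ_0 - S'(-1)) = 30 and h_2·σ_2 + 2h_2·σ_3 = 6(S'(5) - Δ_2) = -15.
Hence σ_0 = 433/30, σ_1 = -208/15, σ_2 = 331/30, σ_3 = -139/15.
On [1, 3], S'(x) = b_1 + 2c_1·(x - 1) + 3d_1·(x - 1)² with b_1 = Δ_1 - h_1(2σ_1 + σ_2)/6 = 16/15, c_1 = σ_1/2 = -104/15, d_1 = (σ_2 - σ_1)/(6h_1) = 83/40. So S'(1) = 16/15.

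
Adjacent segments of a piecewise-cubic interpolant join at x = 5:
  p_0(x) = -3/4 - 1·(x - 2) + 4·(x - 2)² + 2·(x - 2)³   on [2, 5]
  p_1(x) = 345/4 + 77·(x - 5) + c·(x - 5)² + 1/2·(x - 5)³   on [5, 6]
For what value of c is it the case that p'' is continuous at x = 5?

22

p_0''(x) = 8 + 12·(x - 2), so p_0''(5) = 44. On the right, p_1''(5) = 2c, so c = 22.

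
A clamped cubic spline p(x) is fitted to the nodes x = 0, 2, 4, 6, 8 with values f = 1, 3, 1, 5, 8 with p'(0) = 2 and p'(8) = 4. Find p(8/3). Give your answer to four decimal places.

2.2143

Put M_i = p'' at the i-th knot. Here h = (2, 2, 2, 2) and Δ = (1, -1, 2, 3/2), so the interior equations h_(i-1)·M_(i-1) + 2(h_(i-1)+h_i)·M_i + h_i·M_(i+1) = 6(Δ_i − Δ_(i-1)) read
  2·M_0 + 8·M_1 + 2·M_2 = 6(Δ_1 - Δ_0) = -12
  2·M_1 + 8·M_2 + 2·M_3 = 6(Δ_2 - Δ_1) = 18
  2·M_2 + 8·M_3 + 2·M_4 = 6(Δ_3 - Δ_2) = -3
Clamped end conditions give two more equations: 2h_0·M_0 + h_0·M_1 = 6(Δ_0 - p'(0)) = -6 and h_3·M_3 + 2h_3·M_4 = 6(p'(8) - Δ_3) = 15.
Forward elimination and back-substitution give M_0 = -41/112, M_1 = -127/56, M_2 = 55/16, M_3 = -139/56, M_4 = 559/112.
On [2, 4], p(x) = 3 - 71/112·(x - 2) - 127/112·(x - 2)² + 213/448·(x - 2)³.
With (x - 2) = 2/3: p(8/3) = 31/14.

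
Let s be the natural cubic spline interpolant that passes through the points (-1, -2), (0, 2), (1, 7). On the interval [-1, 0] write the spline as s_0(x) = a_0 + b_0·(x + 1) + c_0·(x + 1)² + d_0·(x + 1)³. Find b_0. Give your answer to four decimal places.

With σ_i denoting the second derivative at x_i, h_i = 1, 1, and Δ_i = (y_(i+1) − y_i)/h_i = 4, 5:
  1·σ_0 + 4·σ_1 + 1·σ_2 = 6(Δ_1 - Δ_0) = 6
Natural end conditions: σ_0 = σ_2 = 0.
Hence σ_0 = 0, σ_1 = 3/2, σ_2 = 0.
On [-1, 0], with s_0(x) = a_0 + b_0·(x + 1) + c_0·(x + 1)² + d_0·(x + 1)³: c_0 = σ_0/2 = 0, d_0 = (σ_1 - σ_0)/(6h_0) = 1/4, b_0 = Δ_0 - h_0(2σ_0 + σ_1)/6 = 15/4.

3.7500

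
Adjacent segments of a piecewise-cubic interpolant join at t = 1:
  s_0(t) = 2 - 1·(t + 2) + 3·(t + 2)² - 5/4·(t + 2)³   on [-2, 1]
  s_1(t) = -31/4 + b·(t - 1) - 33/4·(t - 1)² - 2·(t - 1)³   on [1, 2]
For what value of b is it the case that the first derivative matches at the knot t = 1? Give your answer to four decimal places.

s_0'(t) = -1 + 6·(t + 2) - 15/4·(t + 2)², so s_0'(1) = -67/4. On the right, s_1'(1) = b, so b = -67/4.

-16.7500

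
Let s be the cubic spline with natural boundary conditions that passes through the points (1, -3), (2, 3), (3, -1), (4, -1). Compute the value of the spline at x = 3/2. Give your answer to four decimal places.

1.1000

With M_i denoting the second derivative at x_i, h_i = 1, 1, 1, and Δ_i = (y_(i+1) − y_i)/h_i = 6, -4, 0:
  1·M_0 + 4·M_1 + 1·M_2 = 6(Δ_1 - Δ_0) = -60
  1·M_1 + 4·M_2 + 1·M_3 = 6(Δ_2 - Δ_1) = 24
Natural end conditions: M_0 = M_3 = 0.
Hence M_0 = 0, M_1 = -88/5, M_2 = 52/5, M_3 = 0.
On [1, 2], s(x) = -3 + 134/15·(x - 1) + 0·(x - 1)² - 44/15·(x - 1)³.
With (x - 1) = 1/2: s(3/2) = 11/10.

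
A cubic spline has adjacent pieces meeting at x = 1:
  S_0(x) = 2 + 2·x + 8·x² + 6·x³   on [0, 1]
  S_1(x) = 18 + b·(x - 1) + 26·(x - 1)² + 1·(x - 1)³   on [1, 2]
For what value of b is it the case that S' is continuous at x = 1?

S_0'(x) = 2 + 16·x + 18·x², so S_0'(1) = 36. On the right, S_1'(1) = b, so b = 36.

36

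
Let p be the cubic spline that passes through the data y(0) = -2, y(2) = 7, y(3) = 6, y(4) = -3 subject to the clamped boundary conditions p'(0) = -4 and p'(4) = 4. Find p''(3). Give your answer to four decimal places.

Write M_i for p''(x_i). With h_i = 2, 1, 1 and divided differences Δ_i = 9/2, -1, -9, the continuity of p' gives the tridiagonal system
  2·M_0 + 6·M_1 + 1·M_2 = 6(Δ_1 - Δ_0) = -33
  1·M_1 + 4·M_2 + 1·M_3 = 6(Δ_2 - Δ_1) = -48
Clamped end conditions give two more equations: 2h_0·M_0 + h_0·M_1 = 6(Δ_0 - p'(0)) = 51 and h_2·M_2 + 2h_2·M_3 = 6(p'(4) - Δ_2) = 78.
Forward elimination and back-substitution give M_0 = 359/22, M_1 = -157/22, M_2 = -251/11, M_3 = 1109/22.

-22.8182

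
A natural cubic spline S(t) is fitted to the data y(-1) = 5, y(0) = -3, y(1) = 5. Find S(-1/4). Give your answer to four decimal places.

-2.3125

Let M_i = S''(x_i). Step sizes h_i = 1, 1; slopes of the chords Δ_i = (y_(i+1) - y_i)/h_i = -8, 8.
  1·M_0 + 4·M_1 + 1·M_2 = 6(Δ_1 - Δ_0) = 96
Natural end conditions: M_0 = M_2 = 0.
Solving the tridiagonal system: M_0 = 0, M_1 = 24, M_2 = 0.
On [-1, 0], S(t) = 5 - 12·(t + 1) + 0·(t + 1)² + 4·(t + 1)³.
With (t + 1) = 3/4: S(-1/4) = -37/16.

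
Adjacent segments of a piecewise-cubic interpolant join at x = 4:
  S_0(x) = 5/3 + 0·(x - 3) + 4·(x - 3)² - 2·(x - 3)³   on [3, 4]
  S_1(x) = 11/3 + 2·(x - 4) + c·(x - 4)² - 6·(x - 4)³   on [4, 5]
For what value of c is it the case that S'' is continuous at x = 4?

-2

S_0''(x) = 8 - 12·(x - 3), so S_0''(4) = -4. On the right, S_1''(4) = 2c, so c = -2.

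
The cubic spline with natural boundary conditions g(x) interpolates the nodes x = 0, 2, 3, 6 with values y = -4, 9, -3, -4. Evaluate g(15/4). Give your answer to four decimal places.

-8.8107

Let σ_i = g''(x_i). Step sizes h_i = 2, 1, 3; slopes of the chords Δ_i = (y_(i+1) - y_i)/h_i = 13/2, -12, -1/3.
  2·σ_0 + 6·σ_1 + 1·σ_2 = 6(Δ_1 - Δ_0) = -111
  1·σ_1 + 8·σ_2 + 3·σ_3 = 6(Δ_2 - Δ_1) = 70
Natural end conditions: σ_0 = σ_3 = 0.
Forward elimination and back-substitution give σ_0 = 0, σ_1 = -958/47, σ_2 = 531/47, σ_3 = 0.
On [3, 6], g(x) = -3 - 1640/141·(x - 3) + 531/94·(x - 3)² - 59/94·(x - 3)³.
With (x - 3) = 3/4: g(15/4) = -53005/6016.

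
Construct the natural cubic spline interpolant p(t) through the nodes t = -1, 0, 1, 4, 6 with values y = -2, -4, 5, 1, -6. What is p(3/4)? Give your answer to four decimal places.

2.5947

Write m_i for p''(x_i). With h_i = 1, 1, 3, 2 and divided differences Δ_i = -2, 9, -4/3, -7/2, the continuity of p' gives the tridiagonal system
  1·m_0 + 4·m_1 + 1·m_2 = 6(Δ_1 - Δ_0) = 66
  1·m_1 + 8·m_2 + 3·m_3 = 6(Δ_2 - Δ_1) = -62
  3·m_2 + 10·m_3 + 2·m_4 = 6(Δ_3 - Δ_2) = -13
Natural end conditions: m_0 = m_4 = 0.
Forward elimination and back-substitution give m_0 = 0, m_1 = 5267/274, m_2 = -1492/137, m_3 = 539/274, m_4 = 0.
On [0, 1], p(t) = -4 + 3623/822·t + 5267/548·t² - 8251/1644·t³.
With t = 3/4: p(3/4) = 91001/35072.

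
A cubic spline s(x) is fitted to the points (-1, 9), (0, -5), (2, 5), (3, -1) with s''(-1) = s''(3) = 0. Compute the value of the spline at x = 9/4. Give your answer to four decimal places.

4.5664

Write M_i for s''(x_i). With h_i = 1, 2, 1 and divided differences Δ_i = -14, 5, -6, the continuity of s' gives the tridiagonal system
  1·M_0 + 6·M_1 + 2·M_2 = 6(Δ_1 - Δ_0) = 114
  2·M_1 + 6·M_2 + 1·M_3 = 6(Δ_2 - Δ_1) = -66
Natural end conditions: M_0 = M_3 = 0.
Forward elimination and back-substitution give M_0 = 0, M_1 = 51/2, M_2 = -39/2, M_3 = 0.
On [2, 3], s(x) = 5 + 1/2·(x - 2) - 39/4·(x - 2)² + 13/4·(x - 2)³.
With (x - 2) = 1/4: s(9/4) = 1169/256.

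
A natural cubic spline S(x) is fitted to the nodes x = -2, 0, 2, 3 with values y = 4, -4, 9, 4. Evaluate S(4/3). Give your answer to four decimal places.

6.1549

Write M_i for S''(x_i). With h_i = 2, 2, 1 and divided differences Δ_i = -4, 13/2, -5, the continuity of S' gives the tridiagonal system
  2·M_0 + 8·M_1 + 2·M_2 = 6(Δ_1 - Δ_0) = 63
  2·M_1 + 6·M_2 + 1·M_3 = 6(Δ_2 - Δ_1) = -69
Natural end conditions: M_0 = M_3 = 0.
Hence M_0 = 0, M_1 = 129/11, M_2 = -339/22, M_3 = 0.
On [0, 2], S(x) = -4 + 42/11·x + 129/22·x² - 199/88·x³.
With x = 4/3: S(4/3) = 1828/297.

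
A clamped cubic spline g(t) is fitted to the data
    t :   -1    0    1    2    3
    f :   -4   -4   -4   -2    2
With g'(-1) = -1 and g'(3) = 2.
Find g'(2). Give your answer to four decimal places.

Put m_i = g'' at the i-th knot. Here h = (1, 1, 1, 1) and Δ = (0, 0, 2, 4), so the interior equations h_(i-1)·m_(i-1) + 2(h_(i-1)+h_i)·m_i + h_i·m_(i+1) = 6(Δ_i − Δ_(i-1)) read
  1·m_0 + 4·m_1 + 1·m_2 = 6(Δ_1 - Δ_0) = 0
  1·m_1 + 4·m_2 + 1·m_3 = 6(Δ_2 - Δ_1) = 12
  1·m_2 + 4·m_3 + 1·m_4 = 6(Δ_3 - Δ_2) = 12
Clamped end conditions give two more equations: 2h_0·m_0 + h_0·m_1 = 6(Δ_0 - g'(-1)) = 6 and h_3·m_3 + 2h_3·m_4 = 6(g'(3) - Δ_3) = -12.
Solving: m_0 = 15/4, m_1 = -3/2, m_2 = 9/4, m_3 = 9/2, m_4 = -33/4.
On [2, 3], g'(t) = b_3 + 2c_3·(t - 2) + 3d_3·(t - 2)² with b_3 = Δ_3 - h_3(2m_3 + m_4)/6 = 31/8, c_3 = m_3/2 = 9/4, d_3 = (m_4 - m_3)/(6h_3) = -17/8. So g'(2) = 31/8.

3.8750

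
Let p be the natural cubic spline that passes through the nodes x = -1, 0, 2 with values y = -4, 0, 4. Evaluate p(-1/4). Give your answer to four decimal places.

Let M_i = p''(x_i). Step sizes h_i = 1, 2; slopes of the chords Δ_i = (y_(i+1) - y_i)/h_i = 4, 2.
  1·M_0 + 6·M_1 + 2·M_2 = 6(Δ_1 - Δ_0) = -12
Natural end conditions: M_0 = M_2 = 0.
Solving the tridiagonal system: M_0 = 0, M_1 = -2, M_2 = 0.
On [-1, 0], p(x) = -4 + 13/3·(x + 1) + 0·(x + 1)² - 1/3·(x + 1)³.
With (x + 1) = 3/4: p(-1/4) = -57/64.

-0.8906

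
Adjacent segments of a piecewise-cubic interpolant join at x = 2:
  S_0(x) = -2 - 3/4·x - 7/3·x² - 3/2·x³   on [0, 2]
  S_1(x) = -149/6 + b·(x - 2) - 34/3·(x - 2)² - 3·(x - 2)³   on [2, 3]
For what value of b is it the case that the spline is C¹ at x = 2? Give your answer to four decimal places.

S_0'(x) = -3/4 - 14/3·x - 9/2·x², so S_0'(2) = -337/12. On the right, S_1'(2) = b, so b = -337/12.

-28.0833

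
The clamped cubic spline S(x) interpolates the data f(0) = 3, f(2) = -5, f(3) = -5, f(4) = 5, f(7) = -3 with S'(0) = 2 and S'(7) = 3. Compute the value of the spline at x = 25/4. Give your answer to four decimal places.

-1.9867

Write M_i for S''(x_i). With h_i = 2, 1, 1, 3 and divided differences Δ_i = -4, 0, 10, -8/3, the continuity of S' gives the tridiagonal system
  2·M_0 + 6·M_1 + 1·M_2 = 6(Δ_1 - Δ_0) = 24
  1·M_1 + 4·M_2 + 1·M_3 = 6(Δ_2 - Δ_1) = 60
  1·M_2 + 8·M_3 + 3·M_4 = 6(Δ_3 - Δ_2) = -76
Clamped end conditions give two more equations: 2h_0·M_0 + h_0·M_1 = 6(Δ_0 - S'(0)) = -36 and h_3·M_3 + 2h_3·M_4 = 6(S'(7) - Δ_3) = 34.
Solving the tridiagonal system: M_0 = -900/79, M_1 = 378/79, M_2 = 1428/79, M_3 = -1350/79, M_4 = 3368/237.
On [4, 7], S(x) = 5 + 578/79·(x - 4) - 675/79·(x - 4)² + 3709/2133·(x - 4)³.
With (x - 4) = 9/4: S(25/4) = -10045/5056.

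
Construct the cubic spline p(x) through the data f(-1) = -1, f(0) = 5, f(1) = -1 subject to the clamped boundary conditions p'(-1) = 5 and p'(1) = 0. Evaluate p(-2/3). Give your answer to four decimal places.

1.3889

Put m_i = p'' at the i-th knot. Here h = (1, 1) and Δ = (6, -6), so the interior equations h_(i-1)·m_(i-1) + 2(h_(i-1)+h_i)·m_i + h_i·m_(i+1) = 6(Δ_i − Δ_(i-1)) read
  1·m_0 + 4·m_1 + 1·m_2 = 6(Δ_1 - Δ_0) = -72
Clamped end conditions give two more equations: 2h_0·m_0 + h_0·m_1 = 6(Δ_0 - p'(-1)) = 6 and h_1·m_1 + 2h_1·m_2 = 6(p'(1) - Δ_1) = 36.
Solving the tridiagonal system: m_0 = 37/2, m_1 = -31, m_2 = 67/2.
On [-1, 0], p(x) = -1 + 5·(x + 1) + 37/4·(x + 1)² - 33/4·(x + 1)³.
With (x + 1) = 1/3: p(-2/3) = 25/18.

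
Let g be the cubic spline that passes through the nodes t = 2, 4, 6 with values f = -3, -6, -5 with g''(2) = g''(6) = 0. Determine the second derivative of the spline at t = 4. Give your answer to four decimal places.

1.5000

Write M_i for g''(x_i). With h_i = 2, 2 and divided differences Δ_i = -3/2, 1/2, the continuity of g' gives the tridiagonal system
  2·M_0 + 8·M_1 + 2·M_2 = 6(Δ_1 - Δ_0) = 12
Natural end conditions: M_0 = M_2 = 0.
Solving: M_0 = 0, M_1 = 3/2, M_2 = 0.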